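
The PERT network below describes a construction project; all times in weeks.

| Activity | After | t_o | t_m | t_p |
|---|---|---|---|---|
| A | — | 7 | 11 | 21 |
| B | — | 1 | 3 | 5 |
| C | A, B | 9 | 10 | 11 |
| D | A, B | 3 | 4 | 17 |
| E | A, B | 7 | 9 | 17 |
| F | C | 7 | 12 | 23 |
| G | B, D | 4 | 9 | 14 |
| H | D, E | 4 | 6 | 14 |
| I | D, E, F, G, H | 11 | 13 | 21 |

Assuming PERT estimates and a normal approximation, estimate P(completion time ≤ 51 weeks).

0.695

te_A = (7 + 4·11 + 21)/6 = 72/6 = 12; σ²_A = ((21−7)/6)² = 5.444
te_B = (1 + 4·3 + 5)/6 = 18/6 = 3; σ²_B = ((5−1)/6)² = 0.444
te_C = (9 + 4·10 + 11)/6 = 60/6 = 10; σ²_C = ((11−9)/6)² = 0.111
te_D = (3 + 4·4 + 17)/6 = 36/6 = 6; σ²_D = ((17−3)/6)² = 5.444
te_E = (7 + 4·9 + 17)/6 = 60/6 = 10; σ²_E = ((17−7)/6)² = 2.778
te_F = (7 + 4·12 + 23)/6 = 78/6 = 13; σ²_F = ((23−7)/6)² = 7.111
te_G = (4 + 4·9 + 14)/6 = 54/6 = 9; σ²_G = ((14−4)/6)² = 2.778
te_H = (4 + 4·6 + 14)/6 = 42/6 = 7; σ²_H = ((14−4)/6)² = 2.778
te_I = (11 + 4·13 + 21)/6 = 84/6 = 14; σ²_I = ((21−11)/6)² = 2.778

Forward pass:
ES_A = 0; EF_A = 12
ES_B = 0; EF_B = 3
ES_C = max(EF_A=12, EF_B=3) = 12; EF_C = 12+10 = 22
ES_D = max(EF_A=12, EF_B=3) = 12; EF_D = 12+6 = 18
ES_E = max(EF_A=12, EF_B=3) = 12; EF_E = 12+10 = 22
ES_F = 22; EF_F = 22+13 = 35
ES_G = max(EF_B=3, EF_D=18) = 18; EF_G = 18+9 = 27
ES_H = max(EF_D=18, EF_E=22) = 22; EF_H = 22+7 = 29
ES_I = max(EF_D=18, EF_E=22, EF_F=35, EF_G=27, EF_H=29) = 35; EF_I = 35+14 = 49
Expected project duration μ = 49 weeks. Critical path: A → C → F → I.

Variance along critical path = 5.444 + 0.111 + 7.111 + 2.778 = 15.444; σ = √15.444 = 3.930 weeks.
Z = (51 − 49) / 3.930 = 0.509
P(T ≤ 51) = Φ(0.509) ≈ 0.695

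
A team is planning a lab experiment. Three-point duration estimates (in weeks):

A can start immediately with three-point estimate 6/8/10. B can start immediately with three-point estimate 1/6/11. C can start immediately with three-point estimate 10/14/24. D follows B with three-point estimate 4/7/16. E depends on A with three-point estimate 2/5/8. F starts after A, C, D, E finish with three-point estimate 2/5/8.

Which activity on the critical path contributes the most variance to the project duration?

C

te_A = (6 + 4·8 + 10)/6 = 48/6 = 8; σ²_A = ((10−6)/6)² = 0.444
te_B = (1 + 4·6 + 11)/6 = 36/6 = 6; σ²_B = ((11−1)/6)² = 2.778
te_C = (10 + 4·14 + 24)/6 = 90/6 = 15; σ²_C = ((24−10)/6)² = 5.444
te_D = (4 + 4·7 + 16)/6 = 48/6 = 8; σ²_D = ((16−4)/6)² = 4.000
te_E = (2 + 4·5 + 8)/6 = 30/6 = 5; σ²_E = ((8−2)/6)² = 1.000
te_F = (2 + 4·5 + 8)/6 = 30/6 = 5; σ²_F = ((8−2)/6)² = 1.000

Forward pass:
ES_A = 0; EF_A = 8
ES_B = 0; EF_B = 6
ES_C = 0; EF_C = 15
ES_D = 6; EF_D = 6+8 = 14
ES_E = 8; EF_E = 8+5 = 13
ES_F = max(EF_A=8, EF_C=15, EF_D=14, EF_E=13) = 15; EF_F = 15+5 = 20
Expected project duration μ = 20 weeks. Critical path: C → F.

Variances on critical path: σ²_C=5.444, σ²_F=1.000.
Largest is σ²_C = 5.444.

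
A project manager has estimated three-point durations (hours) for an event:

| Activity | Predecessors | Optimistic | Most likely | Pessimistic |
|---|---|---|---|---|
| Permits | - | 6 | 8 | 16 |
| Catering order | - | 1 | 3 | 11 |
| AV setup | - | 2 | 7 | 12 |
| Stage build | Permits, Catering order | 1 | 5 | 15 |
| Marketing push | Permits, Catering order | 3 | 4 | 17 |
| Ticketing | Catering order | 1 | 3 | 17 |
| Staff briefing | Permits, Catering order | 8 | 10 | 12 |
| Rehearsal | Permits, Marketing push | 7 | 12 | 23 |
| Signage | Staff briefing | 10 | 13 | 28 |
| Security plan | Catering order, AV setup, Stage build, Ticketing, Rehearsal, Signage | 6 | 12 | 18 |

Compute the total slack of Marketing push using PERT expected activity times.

te_Permits = (6 + 4·8 + 16)/6 = 54/6 = 9
te_Catering order = (1 + 4·3 + 11)/6 = 24/6 = 4
te_AV setup = (2 + 4·7 + 12)/6 = 42/6 = 7
te_Stage build = (1 + 4·5 + 15)/6 = 36/6 = 6
te_Marketing push = (3 + 4·4 + 17)/6 = 36/6 = 6
te_Ticketing = (1 + 4·3 + 17)/6 = 30/6 = 5
te_Staff briefing = (8 + 4·10 + 12)/6 = 60/6 = 10
te_Rehearsal = (7 + 4·12 + 23)/6 = 78/6 = 13
te_Signage = (10 + 4·13 + 28)/6 = 90/6 = 15
te_Security plan = (6 + 4·12 + 18)/6 = 72/6 = 12

Forward pass:
ES_Permits = 0; EF_Permits = 9
ES_Catering order = 0; EF_Catering order = 4
ES_AV setup = 0; EF_AV setup = 7
ES_Stage build = max(EF_Permits=9, EF_Catering order=4) = 9; EF_Stage build = 9+6 = 15
ES_Marketing push = max(EF_Permits=9, EF_Catering order=4) = 9; EF_Marketing push = 9+6 = 15
ES_Ticketing = 4; EF_Ticketing = 4+5 = 9
ES_Staff briefing = max(EF_Permits=9, EF_Catering order=4) = 9; EF_Staff briefing = 9+10 = 19
ES_Rehearsal = max(EF_Permits=9, EF_Marketing push=15) = 15; EF_Rehearsal = 15+13 = 28
ES_Signage = 19; EF_Signage = 19+15 = 34
ES_Security plan = max(EF_Catering order=4, EF_AV setup=7, EF_Stage build=15, EF_Ticketing=9, EF_Rehearsal=28, EF_Signage=34) = 34; EF_Security plan = 34+12 = 46
Expected project duration μ = 46 hours. Critical path: Permits → Staff briefing → Signage → Security plan.

Backward pass:
LF_Security plan = 46; LS_Security plan = 46−12 = 34
LF_Signage = LS_Security plan = 34; LS_Signage = 34−15 = 19
LF_Rehearsal = LS_Security plan = 34; LS_Rehearsal = 34−13 = 21
LF_Staff briefing = LS_Signage = 19; LS_Staff briefing = 19−10 = 9
LF_Ticketing = LS_Security plan = 34; LS_Ticketing = 34−5 = 29
LF_Marketing push = LS_Rehearsal = 21; LS_Marketing push = 21−6 = 15
LF_Stage build = LS_Security plan = 34; LS_Stage build = 34−6 = 28
LF_AV setup = LS_Security plan = 34; LS_AV setup = 34−7 = 27
LF_Catering order = min(LS_Stage build=28, LS_Marketing push=15, LS_Ticketing=29, LS_Staff briefing=9, LS_Security plan=34) = 9; LS_Catering order = 9−4 = 5
LF_Permits = min(LS_Stage build=28, LS_Marketing push=15, LS_Staff briefing=9, LS_Rehearsal=21) = 9; LS_Permits = 9−9 = 0
Slack_Marketing push = LS_Marketing push − ES_Marketing push = 15 − 9 = 6

6 hours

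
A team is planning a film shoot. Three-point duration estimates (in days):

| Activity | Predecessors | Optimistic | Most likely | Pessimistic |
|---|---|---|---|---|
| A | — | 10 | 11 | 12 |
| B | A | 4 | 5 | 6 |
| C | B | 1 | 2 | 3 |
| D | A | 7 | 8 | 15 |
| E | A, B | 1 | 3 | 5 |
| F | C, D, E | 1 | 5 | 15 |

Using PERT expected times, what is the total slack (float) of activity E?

te_A = (10 + 4·11 + 12)/6 = 66/6 = 11
te_B = (4 + 4·5 + 6)/6 = 30/6 = 5
te_C = (1 + 4·2 + 3)/6 = 12/6 = 2
te_D = (7 + 4·8 + 15)/6 = 54/6 = 9
te_E = (1 + 4·3 + 5)/6 = 18/6 = 3
te_F = (1 + 4·5 + 15)/6 = 36/6 = 6

Forward pass:
ES_A = 0; EF_A = 11
ES_B = 11; EF_B = 11+5 = 16
ES_C = 16; EF_C = 16+2 = 18
ES_D = 11; EF_D = 11+9 = 20
ES_E = max(EF_A=11, EF_B=16) = 16; EF_E = 16+3 = 19
ES_F = max(EF_C=18, EF_D=20, EF_E=19) = 20; EF_F = 20+6 = 26
Expected project duration μ = 26 days. Critical path: A → D → F.

Backward pass:
LF_F = 26; LS_F = 26−6 = 20
LF_E = LS_F = 20; LS_E = 20−3 = 17
LF_D = LS_F = 20; LS_D = 20−9 = 11
LF_C = LS_F = 20; LS_C = 20−2 = 18
LF_B = min(LS_C=18, LS_E=17) = 17; LS_B = 17−5 = 12
LF_A = min(LS_B=12, LS_D=11, LS_E=17) = 11; LS_A = 11−11 = 0
Slack_E = LS_E − ES_E = 17 − 16 = 1

1 days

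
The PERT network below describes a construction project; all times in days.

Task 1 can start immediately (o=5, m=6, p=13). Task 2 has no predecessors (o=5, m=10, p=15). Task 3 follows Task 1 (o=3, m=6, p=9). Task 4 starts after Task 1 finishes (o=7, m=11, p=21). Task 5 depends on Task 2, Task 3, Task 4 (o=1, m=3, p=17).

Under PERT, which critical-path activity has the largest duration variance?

Task 5

te_Task 1 = (5 + 4·6 + 13)/6 = 42/6 = 7; σ²_Task 1 = ((13−5)/6)² = 1.778
te_Task 2 = (5 + 4·10 + 15)/6 = 60/6 = 10; σ²_Task 2 = ((15−5)/6)² = 2.778
te_Task 3 = (3 + 4·6 + 9)/6 = 36/6 = 6; σ²_Task 3 = ((9−3)/6)² = 1.000
te_Task 4 = (7 + 4·11 + 21)/6 = 72/6 = 12; σ²_Task 4 = ((21−7)/6)² = 5.444
te_Task 5 = (1 + 4·3 + 17)/6 = 30/6 = 5; σ²_Task 5 = ((17−1)/6)² = 7.111

Forward pass:
ES_Task 1 = 0; EF_Task 1 = 7
ES_Task 2 = 0; EF_Task 2 = 10
ES_Task 3 = 7; EF_Task 3 = 7+6 = 13
ES_Task 4 = 7; EF_Task 4 = 7+12 = 19
ES_Task 5 = max(EF_Task 2=10, EF_Task 3=13, EF_Task 4=19) = 19; EF_Task 5 = 19+5 = 24
Expected project duration μ = 24 days. Critical path: Task 1 → Task 4 → Task 5.

Variances on critical path: σ²_Task 1=1.778, σ²_Task 4=5.444, σ²_Task 5=7.111.
Largest is σ²_Task 5 = 7.111.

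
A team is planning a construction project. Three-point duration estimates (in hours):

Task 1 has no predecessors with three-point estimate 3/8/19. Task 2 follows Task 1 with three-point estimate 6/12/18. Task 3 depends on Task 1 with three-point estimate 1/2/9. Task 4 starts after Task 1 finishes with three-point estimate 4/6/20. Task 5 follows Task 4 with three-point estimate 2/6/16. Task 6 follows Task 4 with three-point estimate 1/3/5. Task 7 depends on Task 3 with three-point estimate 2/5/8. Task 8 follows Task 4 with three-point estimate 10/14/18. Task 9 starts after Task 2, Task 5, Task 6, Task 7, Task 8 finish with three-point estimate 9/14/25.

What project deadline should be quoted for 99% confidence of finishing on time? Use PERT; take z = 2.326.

57.2 hours

te_Task 1 = (3 + 4·8 + 19)/6 = 54/6 = 9; σ²_Task 1 = ((19−3)/6)² = 7.111
te_Task 2 = (6 + 4·12 + 18)/6 = 72/6 = 12; σ²_Task 2 = ((18−6)/6)² = 4.000
te_Task 3 = (1 + 4·2 + 9)/6 = 18/6 = 3; σ²_Task 3 = ((9−1)/6)² = 1.778
te_Task 4 = (4 + 4·6 + 20)/6 = 48/6 = 8; σ²_Task 4 = ((20−4)/6)² = 7.111
te_Task 5 = (2 + 4·6 + 16)/6 = 42/6 = 7; σ²_Task 5 = ((16−2)/6)² = 5.444
te_Task 6 = (1 + 4·3 + 5)/6 = 18/6 = 3; σ²_Task 6 = ((5−1)/6)² = 0.444
te_Task 7 = (2 + 4·5 + 8)/6 = 30/6 = 5; σ²_Task 7 = ((8−2)/6)² = 1.000
te_Task 8 = (10 + 4·14 + 18)/6 = 84/6 = 14; σ²_Task 8 = ((18−10)/6)² = 1.778
te_Task 9 = (9 + 4·14 + 25)/6 = 90/6 = 15; σ²_Task 9 = ((25−9)/6)² = 7.111

Forward pass:
ES_Task 1 = 0; EF_Task 1 = 9
ES_Task 2 = 9; EF_Task 2 = 9+12 = 21
ES_Task 3 = 9; EF_Task 3 = 9+3 = 12
ES_Task 4 = 9; EF_Task 4 = 9+8 = 17
ES_Task 5 = 17; EF_Task 5 = 17+7 = 24
ES_Task 6 = 17; EF_Task 6 = 17+3 = 20
ES_Task 7 = 12; EF_Task 7 = 12+5 = 17
ES_Task 8 = 17; EF_Task 8 = 17+14 = 31
ES_Task 9 = max(EF_Task 2=21, EF_Task 5=24, EF_Task 6=20, EF_Task 7=17, EF_Task 8=31) = 31; EF_Task 9 = 31+15 = 46
Expected project duration μ = 46 hours. Critical path: Task 1 → Task 4 → Task 8 → Task 9.

Variance along critical path = 7.111 + 7.111 + 1.778 + 7.111 = 23.111; σ = 4.807 hours.
D = μ + z·σ = 46 + 2.326·4.807 = 57.2 hours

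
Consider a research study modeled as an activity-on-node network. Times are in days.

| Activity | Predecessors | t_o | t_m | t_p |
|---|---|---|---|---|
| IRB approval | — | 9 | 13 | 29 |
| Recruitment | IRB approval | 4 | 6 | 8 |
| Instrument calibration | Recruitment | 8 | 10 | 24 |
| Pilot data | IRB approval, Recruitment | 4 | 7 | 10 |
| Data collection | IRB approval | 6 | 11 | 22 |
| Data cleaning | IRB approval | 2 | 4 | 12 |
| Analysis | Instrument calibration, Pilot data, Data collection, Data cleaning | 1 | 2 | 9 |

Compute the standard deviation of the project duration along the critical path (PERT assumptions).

te_IRB approval = (9 + 4·13 + 29)/6 = 90/6 = 15; σ²_IRB approval = ((29−9)/6)² = 11.111
te_Recruitment = (4 + 4·6 + 8)/6 = 36/6 = 6; σ²_Recruitment = ((8−4)/6)² = 0.444
te_Instrument calibration = (8 + 4·10 + 24)/6 = 72/6 = 12; σ²_Instrument calibration = ((24−8)/6)² = 7.111
te_Pilot data = (4 + 4·7 + 10)/6 = 42/6 = 7; σ²_Pilot data = ((10−4)/6)² = 1.000
te_Data collection = (6 + 4·11 + 22)/6 = 72/6 = 12; σ²_Data collection = ((22−6)/6)² = 7.111
te_Data cleaning = (2 + 4·4 + 12)/6 = 30/6 = 5; σ²_Data cleaning = ((12−2)/6)² = 2.778
te_Analysis = (1 + 4·2 + 9)/6 = 18/6 = 3; σ²_Analysis = ((9−1)/6)² = 1.778

Forward pass:
ES_IRB approval = 0; EF_IRB approval = 15
ES_Recruitment = 15; EF_Recruitment = 15+6 = 21
ES_Instrument calibration = 21; EF_Instrument calibration = 21+12 = 33
ES_Pilot data = max(EF_IRB approval=15, EF_Recruitment=21) = 21; EF_Pilot data = 21+7 = 28
ES_Data collection = 15; EF_Data collection = 15+12 = 27
ES_Data cleaning = 15; EF_Data cleaning = 15+5 = 20
ES_Analysis = max(EF_Instrument calibration=33, EF_Pilot data=28, EF_Data collection=27, EF_Data cleaning=20) = 33; EF_Analysis = 33+3 = 36
Expected project duration μ = 36 days. Critical path: IRB approval → Recruitment → Instrument calibration → Analysis.

Variance along critical path = 11.111 + 0.444 + 7.111 + 1.778 = 20.444
σ = √20.444 = 4.522 days

4.52 days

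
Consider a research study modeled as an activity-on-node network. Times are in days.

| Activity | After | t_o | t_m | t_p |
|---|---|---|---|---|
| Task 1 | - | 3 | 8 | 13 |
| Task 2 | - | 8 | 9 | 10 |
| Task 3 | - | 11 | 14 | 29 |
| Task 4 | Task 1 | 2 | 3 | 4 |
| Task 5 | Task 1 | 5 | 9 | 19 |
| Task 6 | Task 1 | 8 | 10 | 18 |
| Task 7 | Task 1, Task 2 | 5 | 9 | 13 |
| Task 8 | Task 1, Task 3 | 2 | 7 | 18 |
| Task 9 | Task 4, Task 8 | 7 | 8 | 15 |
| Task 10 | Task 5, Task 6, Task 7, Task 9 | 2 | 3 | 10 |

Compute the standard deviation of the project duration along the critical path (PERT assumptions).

4.43 days

te_Task 1 = (3 + 4·8 + 13)/6 = 48/6 = 8; σ²_Task 1 = ((13−3)/6)² = 2.778
te_Task 2 = (8 + 4·9 + 10)/6 = 54/6 = 9; σ²_Task 2 = ((10−8)/6)² = 0.111
te_Task 3 = (11 + 4·14 + 29)/6 = 96/6 = 16; σ²_Task 3 = ((29−11)/6)² = 9.000
te_Task 4 = (2 + 4·3 + 4)/6 = 18/6 = 3; σ²_Task 4 = ((4−2)/6)² = 0.111
te_Task 5 = (5 + 4·9 + 19)/6 = 60/6 = 10; σ²_Task 5 = ((19−5)/6)² = 5.444
te_Task 6 = (8 + 4·10 + 18)/6 = 66/6 = 11; σ²_Task 6 = ((18−8)/6)² = 2.778
te_Task 7 = (5 + 4·9 + 13)/6 = 54/6 = 9; σ²_Task 7 = ((13−5)/6)² = 1.778
te_Task 8 = (2 + 4·7 + 18)/6 = 48/6 = 8; σ²_Task 8 = ((18−2)/6)² = 7.111
te_Task 9 = (7 + 4·8 + 15)/6 = 54/6 = 9; σ²_Task 9 = ((15−7)/6)² = 1.778
te_Task 10 = (2 + 4·3 + 10)/6 = 24/6 = 4; σ²_Task 10 = ((10−2)/6)² = 1.778

Forward pass:
ES_Task 1 = 0; EF_Task 1 = 8
ES_Task 2 = 0; EF_Task 2 = 9
ES_Task 3 = 0; EF_Task 3 = 16
ES_Task 4 = 8; EF_Task 4 = 8+3 = 11
ES_Task 5 = 8; EF_Task 5 = 8+10 = 18
ES_Task 6 = 8; EF_Task 6 = 8+11 = 19
ES_Task 7 = max(EF_Task 1=8, EF_Task 2=9) = 9; EF_Task 7 = 9+9 = 18
ES_Task 8 = max(EF_Task 1=8, EF_Task 3=16) = 16; EF_Task 8 = 16+8 = 24
ES_Task 9 = max(EF_Task 4=11, EF_Task 8=24) = 24; EF_Task 9 = 24+9 = 33
ES_Task 10 = max(EF_Task 5=18, EF_Task 6=19, EF_Task 7=18, EF_Task 9=33) = 33; EF_Task 10 = 33+4 = 37
Expected project duration μ = 37 days. Critical path: Task 3 → Task 8 → Task 9 → Task 10.

Variance along critical path = 9.000 + 7.111 + 1.778 + 1.778 = 19.667
σ = √19.667 = 4.435 days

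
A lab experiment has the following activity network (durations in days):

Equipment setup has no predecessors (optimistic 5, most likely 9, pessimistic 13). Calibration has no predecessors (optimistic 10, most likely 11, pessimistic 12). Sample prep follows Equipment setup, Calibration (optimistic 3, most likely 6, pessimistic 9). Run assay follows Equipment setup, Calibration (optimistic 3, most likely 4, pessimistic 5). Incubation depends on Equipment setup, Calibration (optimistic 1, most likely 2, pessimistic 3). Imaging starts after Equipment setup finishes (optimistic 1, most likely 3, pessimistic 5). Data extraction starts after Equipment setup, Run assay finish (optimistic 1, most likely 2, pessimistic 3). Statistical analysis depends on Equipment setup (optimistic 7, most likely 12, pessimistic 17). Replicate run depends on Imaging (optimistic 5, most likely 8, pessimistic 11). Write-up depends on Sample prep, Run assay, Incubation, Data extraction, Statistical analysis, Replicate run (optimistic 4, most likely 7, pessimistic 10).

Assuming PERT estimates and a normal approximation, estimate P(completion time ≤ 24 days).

0.045

te_Equipment setup = (5 + 4·9 + 13)/6 = 54/6 = 9; σ²_Equipment setup = ((13−5)/6)² = 1.778
te_Calibration = (10 + 4·11 + 12)/6 = 66/6 = 11; σ²_Calibration = ((12−10)/6)² = 0.111
te_Sample prep = (3 + 4·6 + 9)/6 = 36/6 = 6; σ²_Sample prep = ((9−3)/6)² = 1.000
te_Run assay = (3 + 4·4 + 5)/6 = 24/6 = 4; σ²_Run assay = ((5−3)/6)² = 0.111
te_Incubation = (1 + 4·2 + 3)/6 = 12/6 = 2; σ²_Incubation = ((3−1)/6)² = 0.111
te_Imaging = (1 + 4·3 + 5)/6 = 18/6 = 3; σ²_Imaging = ((5−1)/6)² = 0.444
te_Data extraction = (1 + 4·2 + 3)/6 = 12/6 = 2; σ²_Data extraction = ((3−1)/6)² = 0.111
te_Statistical analysis = (7 + 4·12 + 17)/6 = 72/6 = 12; σ²_Statistical analysis = ((17−7)/6)² = 2.778
te_Replicate run = (5 + 4·8 + 11)/6 = 48/6 = 8; σ²_Replicate run = ((11−5)/6)² = 1.000
te_Write-up = (4 + 4·7 + 10)/6 = 42/6 = 7; σ²_Write-up = ((10−4)/6)² = 1.000

Forward pass:
ES_Equipment setup = 0; EF_Equipment setup = 9
ES_Calibration = 0; EF_Calibration = 11
ES_Sample prep = max(EF_Equipment setup=9, EF_Calibration=11) = 11; EF_Sample prep = 11+6 = 17
ES_Run assay = max(EF_Equipment setup=9, EF_Calibration=11) = 11; EF_Run assay = 11+4 = 15
ES_Incubation = max(EF_Equipment setup=9, EF_Calibration=11) = 11; EF_Incubation = 11+2 = 13
ES_Imaging = 9; EF_Imaging = 9+3 = 12
ES_Data extraction = max(EF_Equipment setup=9, EF_Run assay=15) = 15; EF_Data extraction = 15+2 = 17
ES_Statistical analysis = 9; EF_Statistical analysis = 9+12 = 21
ES_Replicate run = 12; EF_Replicate run = 12+8 = 20
ES_Write-up = max(EF_Sample prep=17, EF_Run assay=15, EF_Incubation=13, EF_Data extraction=17, EF_Statistical analysis=21, EF_Replicate run=20) = 21; EF_Write-up = 21+7 = 28
Expected project duration μ = 28 days. Critical path: Equipment setup → Statistical analysis → Write-up.

Variance along critical path = 1.778 + 2.778 + 1.000 = 5.556; σ = √5.556 = 2.357 days.
Z = (24 − 28) / 2.357 = -1.697
P(T ≤ 24) = Φ(-1.697) ≈ 0.045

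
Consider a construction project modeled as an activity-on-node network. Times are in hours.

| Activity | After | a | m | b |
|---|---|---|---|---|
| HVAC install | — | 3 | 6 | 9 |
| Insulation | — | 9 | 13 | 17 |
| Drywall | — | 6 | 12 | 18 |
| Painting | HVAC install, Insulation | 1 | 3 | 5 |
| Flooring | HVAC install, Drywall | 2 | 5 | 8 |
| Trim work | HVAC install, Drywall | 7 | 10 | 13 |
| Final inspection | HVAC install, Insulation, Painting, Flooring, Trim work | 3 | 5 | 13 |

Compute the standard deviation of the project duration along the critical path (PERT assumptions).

te_HVAC install = (3 + 4·6 + 9)/6 = 36/6 = 6; σ²_HVAC install = ((9−3)/6)² = 1.000
te_Insulation = (9 + 4·13 + 17)/6 = 78/6 = 13; σ²_Insulation = ((17−9)/6)² = 1.778
te_Drywall = (6 + 4·12 + 18)/6 = 72/6 = 12; σ²_Drywall = ((18−6)/6)² = 4.000
te_Painting = (1 + 4·3 + 5)/6 = 18/6 = 3; σ²_Painting = ((5−1)/6)² = 0.444
te_Flooring = (2 + 4·5 + 8)/6 = 30/6 = 5; σ²_Flooring = ((8−2)/6)² = 1.000
te_Trim work = (7 + 4·10 + 13)/6 = 60/6 = 10; σ²_Trim work = ((13−7)/6)² = 1.000
te_Final inspection = (3 + 4·5 + 13)/6 = 36/6 = 6; σ²_Final inspection = ((13−3)/6)² = 2.778

Forward pass:
ES_HVAC install = 0; EF_HVAC install = 6
ES_Insulation = 0; EF_Insulation = 13
ES_Drywall = 0; EF_Drywall = 12
ES_Painting = max(EF_HVAC install=6, EF_Insulation=13) = 13; EF_Painting = 13+3 = 16
ES_Flooring = max(EF_HVAC install=6, EF_Drywall=12) = 12; EF_Flooring = 12+5 = 17
ES_Trim work = max(EF_HVAC install=6, EF_Drywall=12) = 12; EF_Trim work = 12+10 = 22
ES_Final inspection = max(EF_HVAC install=6, EF_Insulation=13, EF_Painting=16, EF_Flooring=17, EF_Trim work=22) = 22; EF_Final inspection = 22+6 = 28
Expected project duration μ = 28 hours. Critical path: Drywall → Trim work → Final inspection.

Variance along critical path = 4.000 + 1.000 + 2.778 = 7.778
σ = √7.778 = 2.789 hours

2.79 hours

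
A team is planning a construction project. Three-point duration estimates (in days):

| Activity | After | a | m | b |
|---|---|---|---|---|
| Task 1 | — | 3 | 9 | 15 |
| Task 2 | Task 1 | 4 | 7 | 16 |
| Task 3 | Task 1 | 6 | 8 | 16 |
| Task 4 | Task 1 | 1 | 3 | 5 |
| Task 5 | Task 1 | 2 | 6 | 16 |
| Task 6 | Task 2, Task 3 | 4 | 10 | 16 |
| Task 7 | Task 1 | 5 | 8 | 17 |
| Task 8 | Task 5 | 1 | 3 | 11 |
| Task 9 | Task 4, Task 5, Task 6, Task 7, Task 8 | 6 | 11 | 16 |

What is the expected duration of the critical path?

te_Task 1 = (3 + 4·9 + 15)/6 = 54/6 = 9
te_Task 2 = (4 + 4·7 + 16)/6 = 48/6 = 8
te_Task 3 = (6 + 4·8 + 16)/6 = 54/6 = 9
te_Task 4 = (1 + 4·3 + 5)/6 = 18/6 = 3
te_Task 5 = (2 + 4·6 + 16)/6 = 42/6 = 7
te_Task 6 = (4 + 4·10 + 16)/6 = 60/6 = 10
te_Task 7 = (5 + 4·8 + 17)/6 = 54/6 = 9
te_Task 8 = (1 + 4·3 + 11)/6 = 24/6 = 4
te_Task 9 = (6 + 4·11 + 16)/6 = 66/6 = 11

Forward pass:
ES_Task 1 = 0; EF_Task 1 = 9
ES_Task 2 = 9; EF_Task 2 = 9+8 = 17
ES_Task 3 = 9; EF_Task 3 = 9+9 = 18
ES_Task 4 = 9; EF_Task 4 = 9+3 = 12
ES_Task 5 = 9; EF_Task 5 = 9+7 = 16
ES_Task 6 = max(EF_Task 2=17, EF_Task 3=18) = 18; EF_Task 6 = 18+10 = 28
ES_Task 7 = 9; EF_Task 7 = 9+9 = 18
ES_Task 8 = 16; EF_Task 8 = 16+4 = 20
ES_Task 9 = max(EF_Task 4=12, EF_Task 5=16, EF_Task 6=28, EF_Task 7=18, EF_Task 8=20) = 28; EF_Task 9 = 28+11 = 39
Expected project duration μ = 39 days. Critical path: Task 1 → Task 3 → Task 6 → Task 9.

39 days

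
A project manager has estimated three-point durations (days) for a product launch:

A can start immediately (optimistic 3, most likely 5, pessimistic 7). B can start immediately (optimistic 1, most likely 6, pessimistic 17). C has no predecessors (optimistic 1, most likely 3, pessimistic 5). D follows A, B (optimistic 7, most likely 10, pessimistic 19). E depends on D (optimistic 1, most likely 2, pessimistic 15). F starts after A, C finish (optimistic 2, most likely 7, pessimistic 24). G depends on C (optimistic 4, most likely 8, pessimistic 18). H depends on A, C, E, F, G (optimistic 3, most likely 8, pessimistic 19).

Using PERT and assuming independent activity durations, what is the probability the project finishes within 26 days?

te_A = (3 + 4·5 + 7)/6 = 30/6 = 5; σ²_A = ((7−3)/6)² = 0.444
te_B = (1 + 4·6 + 17)/6 = 42/6 = 7; σ²_B = ((17−1)/6)² = 7.111
te_C = (1 + 4·3 + 5)/6 = 18/6 = 3; σ²_C = ((5−1)/6)² = 0.444
te_D = (7 + 4·10 + 19)/6 = 66/6 = 11; σ²_D = ((19−7)/6)² = 4.000
te_E = (1 + 4·2 + 15)/6 = 24/6 = 4; σ²_E = ((15−1)/6)² = 5.444
te_F = (2 + 4·7 + 24)/6 = 54/6 = 9; σ²_F = ((24−2)/6)² = 13.444
te_G = (4 + 4·8 + 18)/6 = 54/6 = 9; σ²_G = ((18−4)/6)² = 5.444
te_H = (3 + 4·8 + 19)/6 = 54/6 = 9; σ²_H = ((19−3)/6)² = 7.111

Forward pass:
ES_A = 0; EF_A = 5
ES_B = 0; EF_B = 7
ES_C = 0; EF_C = 3
ES_D = max(EF_A=5, EF_B=7) = 7; EF_D = 7+11 = 18
ES_E = 18; EF_E = 18+4 = 22
ES_F = max(EF_A=5, EF_C=3) = 5; EF_F = 5+9 = 14
ES_G = 3; EF_G = 3+9 = 12
ES_H = max(EF_A=5, EF_C=3, EF_E=22, EF_F=14, EF_G=12) = 22; EF_H = 22+9 = 31
Expected project duration μ = 31 days. Critical path: B → D → E → H.

Variance along critical path = 7.111 + 4.000 + 5.444 + 7.111 = 23.667; σ = √23.667 = 4.865 days.
Z = (26 − 31) / 4.865 = -1.028
P(T ≤ 26) = Φ(-1.028) ≈ 0.152

0.152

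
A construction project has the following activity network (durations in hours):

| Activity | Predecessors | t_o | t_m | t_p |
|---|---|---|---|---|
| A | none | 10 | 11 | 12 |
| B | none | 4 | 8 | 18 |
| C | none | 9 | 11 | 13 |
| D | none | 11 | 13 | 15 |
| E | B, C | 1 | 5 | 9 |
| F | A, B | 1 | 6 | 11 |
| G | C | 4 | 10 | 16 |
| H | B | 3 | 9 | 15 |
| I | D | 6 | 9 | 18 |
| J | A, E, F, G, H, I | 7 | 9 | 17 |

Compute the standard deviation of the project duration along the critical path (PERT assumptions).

te_A = (10 + 4·11 + 12)/6 = 66/6 = 11; σ²_A = ((12−10)/6)² = 0.111
te_B = (4 + 4·8 + 18)/6 = 54/6 = 9; σ²_B = ((18−4)/6)² = 5.444
te_C = (9 + 4·11 + 13)/6 = 66/6 = 11; σ²_C = ((13−9)/6)² = 0.444
te_D = (11 + 4·13 + 15)/6 = 78/6 = 13; σ²_D = ((15−11)/6)² = 0.444
te_E = (1 + 4·5 + 9)/6 = 30/6 = 5; σ²_E = ((9−1)/6)² = 1.778
te_F = (1 + 4·6 + 11)/6 = 36/6 = 6; σ²_F = ((11−1)/6)² = 2.778
te_G = (4 + 4·10 + 16)/6 = 60/6 = 10; σ²_G = ((16−4)/6)² = 4.000
te_H = (3 + 4·9 + 15)/6 = 54/6 = 9; σ²_H = ((15−3)/6)² = 4.000
te_I = (6 + 4·9 + 18)/6 = 60/6 = 10; σ²_I = ((18−6)/6)² = 4.000
te_J = (7 + 4·9 + 17)/6 = 60/6 = 10; σ²_J = ((17−7)/6)² = 2.778

Forward pass:
ES_A = 0; EF_A = 11
ES_B = 0; EF_B = 9
ES_C = 0; EF_C = 11
ES_D = 0; EF_D = 13
ES_E = max(EF_B=9, EF_C=11) = 11; EF_E = 11+5 = 16
ES_F = max(EF_A=11, EF_B=9) = 11; EF_F = 11+6 = 17
ES_G = 11; EF_G = 11+10 = 21
ES_H = 9; EF_H = 9+9 = 18
ES_I = 13; EF_I = 13+10 = 23
ES_J = max(EF_A=11, EF_E=16, EF_F=17, EF_G=21, EF_H=18, EF_I=23) = 23; EF_J = 23+10 = 33
Expected project duration μ = 33 hours. Critical path: D → I → J.

Variance along critical path = 0.444 + 4.000 + 2.778 = 7.222
σ = √7.222 = 2.687 hours

2.69 hours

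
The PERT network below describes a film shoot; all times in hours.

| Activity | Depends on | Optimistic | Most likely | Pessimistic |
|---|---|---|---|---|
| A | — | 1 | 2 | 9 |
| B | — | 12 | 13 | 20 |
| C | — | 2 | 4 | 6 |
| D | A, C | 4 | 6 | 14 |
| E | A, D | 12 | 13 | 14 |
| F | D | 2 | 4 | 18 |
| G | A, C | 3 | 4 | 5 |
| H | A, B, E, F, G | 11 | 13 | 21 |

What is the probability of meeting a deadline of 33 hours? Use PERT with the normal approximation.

0.022

te_A = (1 + 4·2 + 9)/6 = 18/6 = 3; σ²_A = ((9−1)/6)² = 1.778
te_B = (12 + 4·13 + 20)/6 = 84/6 = 14; σ²_B = ((20−12)/6)² = 1.778
te_C = (2 + 4·4 + 6)/6 = 24/6 = 4; σ²_C = ((6−2)/6)² = 0.444
te_D = (4 + 4·6 + 14)/6 = 42/6 = 7; σ²_D = ((14−4)/6)² = 2.778
te_E = (12 + 4·13 + 14)/6 = 78/6 = 13; σ²_E = ((14−12)/6)² = 0.111
te_F = (2 + 4·4 + 18)/6 = 36/6 = 6; σ²_F = ((18−2)/6)² = 7.111
te_G = (3 + 4·4 + 5)/6 = 24/6 = 4; σ²_G = ((5−3)/6)² = 0.111
te_H = (11 + 4·13 + 21)/6 = 84/6 = 14; σ²_H = ((21−11)/6)² = 2.778

Forward pass:
ES_A = 0; EF_A = 3
ES_B = 0; EF_B = 14
ES_C = 0; EF_C = 4
ES_D = max(EF_A=3, EF_C=4) = 4; EF_D = 4+7 = 11
ES_E = max(EF_A=3, EF_D=11) = 11; EF_E = 11+13 = 24
ES_F = 11; EF_F = 11+6 = 17
ES_G = max(EF_A=3, EF_C=4) = 4; EF_G = 4+4 = 8
ES_H = max(EF_A=3, EF_B=14, EF_E=24, EF_F=17, EF_G=8) = 24; EF_H = 24+14 = 38
Expected project duration μ = 38 hours. Critical path: C → D → E → H.

Variance along critical path = 0.444 + 2.778 + 0.111 + 2.778 = 6.111; σ = √6.111 = 2.472 hours.
Z = (33 − 38) / 2.472 = -2.023
P(T ≤ 33) = Φ(-2.023) ≈ 0.022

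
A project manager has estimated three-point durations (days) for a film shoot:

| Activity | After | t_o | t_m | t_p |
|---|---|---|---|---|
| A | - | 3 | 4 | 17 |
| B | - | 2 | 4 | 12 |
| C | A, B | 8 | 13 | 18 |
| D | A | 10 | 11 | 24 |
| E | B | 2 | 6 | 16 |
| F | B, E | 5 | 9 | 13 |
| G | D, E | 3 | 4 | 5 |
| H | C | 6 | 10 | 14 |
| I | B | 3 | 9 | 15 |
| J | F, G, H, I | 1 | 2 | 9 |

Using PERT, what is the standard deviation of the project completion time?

3.43 days

te_A = (3 + 4·4 + 17)/6 = 36/6 = 6; σ²_A = ((17−3)/6)² = 5.444
te_B = (2 + 4·4 + 12)/6 = 30/6 = 5; σ²_B = ((12−2)/6)² = 2.778
te_C = (8 + 4·13 + 18)/6 = 78/6 = 13; σ²_C = ((18−8)/6)² = 2.778
te_D = (10 + 4·11 + 24)/6 = 78/6 = 13; σ²_D = ((24−10)/6)² = 5.444
te_E = (2 + 4·6 + 16)/6 = 42/6 = 7; σ²_E = ((16−2)/6)² = 5.444
te_F = (5 + 4·9 + 13)/6 = 54/6 = 9; σ²_F = ((13−5)/6)² = 1.778
te_G = (3 + 4·4 + 5)/6 = 24/6 = 4; σ²_G = ((5−3)/6)² = 0.111
te_H = (6 + 4·10 + 14)/6 = 60/6 = 10; σ²_H = ((14−6)/6)² = 1.778
te_I = (3 + 4·9 + 15)/6 = 54/6 = 9; σ²_I = ((15−3)/6)² = 4.000
te_J = (1 + 4·2 + 9)/6 = 18/6 = 3; σ²_J = ((9−1)/6)² = 1.778

Forward pass:
ES_A = 0; EF_A = 6
ES_B = 0; EF_B = 5
ES_C = max(EF_A=6, EF_B=5) = 6; EF_C = 6+13 = 19
ES_D = 6; EF_D = 6+13 = 19
ES_E = 5; EF_E = 5+7 = 12
ES_F = max(EF_B=5, EF_E=12) = 12; EF_F = 12+9 = 21
ES_G = max(EF_D=19, EF_E=12) = 19; EF_G = 19+4 = 23
ES_H = 19; EF_H = 19+10 = 29
ES_I = 5; EF_I = 5+9 = 14
ES_J = max(EF_F=21, EF_G=23, EF_H=29, EF_I=14) = 29; EF_J = 29+3 = 32
Expected project duration μ = 32 days. Critical path: A → C → H → J.

Variance along critical path = 5.444 + 2.778 + 1.778 + 1.778 = 11.778
σ = √11.778 = 3.432 days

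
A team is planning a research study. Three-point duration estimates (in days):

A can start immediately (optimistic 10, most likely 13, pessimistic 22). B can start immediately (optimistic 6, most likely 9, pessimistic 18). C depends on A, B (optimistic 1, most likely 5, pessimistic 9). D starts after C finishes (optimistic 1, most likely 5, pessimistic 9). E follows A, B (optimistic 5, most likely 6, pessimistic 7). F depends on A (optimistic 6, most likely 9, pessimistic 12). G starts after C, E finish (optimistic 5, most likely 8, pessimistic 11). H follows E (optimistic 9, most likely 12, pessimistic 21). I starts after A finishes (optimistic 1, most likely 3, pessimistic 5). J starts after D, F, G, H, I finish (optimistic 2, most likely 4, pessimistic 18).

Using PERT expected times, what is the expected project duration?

te_A = (10 + 4·13 + 22)/6 = 84/6 = 14
te_B = (6 + 4·9 + 18)/6 = 60/6 = 10
te_C = (1 + 4·5 + 9)/6 = 30/6 = 5
te_D = (1 + 4·5 + 9)/6 = 30/6 = 5
te_E = (5 + 4·6 + 7)/6 = 36/6 = 6
te_F = (6 + 4·9 + 12)/6 = 54/6 = 9
te_G = (5 + 4·8 + 11)/6 = 48/6 = 8
te_H = (9 + 4·12 + 21)/6 = 78/6 = 13
te_I = (1 + 4·3 + 5)/6 = 18/6 = 3
te_J = (2 + 4·4 + 18)/6 = 36/6 = 6

Forward pass:
ES_A = 0; EF_A = 14
ES_B = 0; EF_B = 10
ES_C = max(EF_A=14, EF_B=10) = 14; EF_C = 14+5 = 19
ES_D = 19; EF_D = 19+5 = 24
ES_E = max(EF_A=14, EF_B=10) = 14; EF_E = 14+6 = 20
ES_F = 14; EF_F = 14+9 = 23
ES_G = max(EF_C=19, EF_E=20) = 20; EF_G = 20+8 = 28
ES_H = 20; EF_H = 20+13 = 33
ES_I = 14; EF_I = 14+3 = 17
ES_J = max(EF_D=24, EF_F=23, EF_G=28, EF_H=33, EF_I=17) = 33; EF_J = 33+6 = 39
Expected project duration μ = 39 days. Critical path: A → E → H → J.

39 days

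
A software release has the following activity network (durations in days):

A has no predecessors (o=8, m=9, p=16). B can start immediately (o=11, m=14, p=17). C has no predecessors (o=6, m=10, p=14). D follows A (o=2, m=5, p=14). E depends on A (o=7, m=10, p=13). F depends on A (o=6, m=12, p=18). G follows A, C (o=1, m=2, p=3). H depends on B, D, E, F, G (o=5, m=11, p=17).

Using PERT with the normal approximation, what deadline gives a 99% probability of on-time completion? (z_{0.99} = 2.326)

te_A = (8 + 4·9 + 16)/6 = 60/6 = 10; σ²_A = ((16−8)/6)² = 1.778
te_B = (11 + 4·14 + 17)/6 = 84/6 = 14; σ²_B = ((17−11)/6)² = 1.000
te_C = (6 + 4·10 + 14)/6 = 60/6 = 10; σ²_C = ((14−6)/6)² = 1.778
te_D = (2 + 4·5 + 14)/6 = 36/6 = 6; σ²_D = ((14−2)/6)² = 4.000
te_E = (7 + 4·10 + 13)/6 = 60/6 = 10; σ²_E = ((13−7)/6)² = 1.000
te_F = (6 + 4·12 + 18)/6 = 72/6 = 12; σ²_F = ((18−6)/6)² = 4.000
te_G = (1 + 4·2 + 3)/6 = 12/6 = 2; σ²_G = ((3−1)/6)² = 0.111
te_H = (5 + 4·11 + 17)/6 = 66/6 = 11; σ²_H = ((17−5)/6)² = 4.000

Forward pass:
ES_A = 0; EF_A = 10
ES_B = 0; EF_B = 14
ES_C = 0; EF_C = 10
ES_D = 10; EF_D = 10+6 = 16
ES_E = 10; EF_E = 10+10 = 20
ES_F = 10; EF_F = 10+12 = 22
ES_G = max(EF_A=10, EF_C=10) = 10; EF_G = 10+2 = 12
ES_H = max(EF_B=14, EF_D=16, EF_E=20, EF_F=22, EF_G=12) = 22; EF_H = 22+11 = 33
Expected project duration μ = 33 days. Critical path: A → F → H.

Variance along critical path = 1.778 + 4.000 + 4.000 = 9.778; σ = 3.127 days.
D = μ + z·σ = 33 + 2.326·3.127 = 40.3 days

40.3 days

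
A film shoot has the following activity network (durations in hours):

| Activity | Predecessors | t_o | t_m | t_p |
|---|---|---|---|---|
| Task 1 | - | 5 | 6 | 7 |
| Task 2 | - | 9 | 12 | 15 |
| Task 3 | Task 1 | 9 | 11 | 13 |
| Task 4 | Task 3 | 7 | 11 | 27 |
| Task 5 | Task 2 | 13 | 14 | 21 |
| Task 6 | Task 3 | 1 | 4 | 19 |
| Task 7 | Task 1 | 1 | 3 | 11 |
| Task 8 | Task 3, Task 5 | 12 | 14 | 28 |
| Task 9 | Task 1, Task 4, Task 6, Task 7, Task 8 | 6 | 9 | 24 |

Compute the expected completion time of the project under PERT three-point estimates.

54 hours

te_Task 1 = (5 + 4·6 + 7)/6 = 36/6 = 6
te_Task 2 = (9 + 4·12 + 15)/6 = 72/6 = 12
te_Task 3 = (9 + 4·11 + 13)/6 = 66/6 = 11
te_Task 4 = (7 + 4·11 + 27)/6 = 78/6 = 13
te_Task 5 = (13 + 4·14 + 21)/6 = 90/6 = 15
te_Task 6 = (1 + 4·4 + 19)/6 = 36/6 = 6
te_Task 7 = (1 + 4·3 + 11)/6 = 24/6 = 4
te_Task 8 = (12 + 4·14 + 28)/6 = 96/6 = 16
te_Task 9 = (6 + 4·9 + 24)/6 = 66/6 = 11

Forward pass:
ES_Task 1 = 0; EF_Task 1 = 6
ES_Task 2 = 0; EF_Task 2 = 12
ES_Task 3 = 6; EF_Task 3 = 6+11 = 17
ES_Task 4 = 17; EF_Task 4 = 17+13 = 30
ES_Task 5 = 12; EF_Task 5 = 12+15 = 27
ES_Task 6 = 17; EF_Task 6 = 17+6 = 23
ES_Task 7 = 6; EF_Task 7 = 6+4 = 10
ES_Task 8 = max(EF_Task 3=17, EF_Task 5=27) = 27; EF_Task 8 = 27+16 = 43
ES_Task 9 = max(EF_Task 1=6, EF_Task 4=30, EF_Task 6=23, EF_Task 7=10, EF_Task 8=43) = 43; EF_Task 9 = 43+11 = 54
Expected project duration μ = 54 hours. Critical path: Task 2 → Task 5 → Task 8 → Task 9.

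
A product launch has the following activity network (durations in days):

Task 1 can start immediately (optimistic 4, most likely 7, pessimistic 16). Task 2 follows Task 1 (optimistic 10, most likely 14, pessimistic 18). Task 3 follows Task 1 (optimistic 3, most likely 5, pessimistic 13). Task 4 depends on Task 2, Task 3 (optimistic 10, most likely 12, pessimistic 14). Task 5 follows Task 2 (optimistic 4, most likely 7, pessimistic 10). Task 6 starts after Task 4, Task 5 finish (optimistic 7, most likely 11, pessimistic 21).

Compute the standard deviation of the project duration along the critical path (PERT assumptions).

te_Task 1 = (4 + 4·7 + 16)/6 = 48/6 = 8; σ²_Task 1 = ((16−4)/6)² = 4.000
te_Task 2 = (10 + 4·14 + 18)/6 = 84/6 = 14; σ²_Task 2 = ((18−10)/6)² = 1.778
te_Task 3 = (3 + 4·5 + 13)/6 = 36/6 = 6; σ²_Task 3 = ((13−3)/6)² = 2.778
te_Task 4 = (10 + 4·12 + 14)/6 = 72/6 = 12; σ²_Task 4 = ((14−10)/6)² = 0.444
te_Task 5 = (4 + 4·7 + 10)/6 = 42/6 = 7; σ²_Task 5 = ((10−4)/6)² = 1.000
te_Task 6 = (7 + 4·11 + 21)/6 = 72/6 = 12; σ²_Task 6 = ((21−7)/6)² = 5.444

Forward pass:
ES_Task 1 = 0; EF_Task 1 = 8
ES_Task 2 = 8; EF_Task 2 = 8+14 = 22
ES_Task 3 = 8; EF_Task 3 = 8+6 = 14
ES_Task 4 = max(EF_Task 2=22, EF_Task 3=14) = 22; EF_Task 4 = 22+12 = 34
ES_Task 5 = 22; EF_Task 5 = 22+7 = 29
ES_Task 6 = max(EF_Task 4=34, EF_Task 5=29) = 34; EF_Task 6 = 34+12 = 46
Expected project duration μ = 46 days. Critical path: Task 1 → Task 2 → Task 4 → Task 6.

Variance along critical path = 4.000 + 1.778 + 0.444 + 5.444 = 11.667
σ = √11.667 = 3.416 days

3.42 days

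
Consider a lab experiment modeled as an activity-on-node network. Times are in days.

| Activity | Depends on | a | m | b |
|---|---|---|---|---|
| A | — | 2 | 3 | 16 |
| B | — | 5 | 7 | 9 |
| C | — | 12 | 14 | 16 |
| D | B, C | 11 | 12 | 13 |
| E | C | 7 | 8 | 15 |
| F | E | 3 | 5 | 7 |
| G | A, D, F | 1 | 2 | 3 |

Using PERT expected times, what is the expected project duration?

30 days

te_A = (2 + 4·3 + 16)/6 = 30/6 = 5
te_B = (5 + 4·7 + 9)/6 = 42/6 = 7
te_C = (12 + 4·14 + 16)/6 = 84/6 = 14
te_D = (11 + 4·12 + 13)/6 = 72/6 = 12
te_E = (7 + 4·8 + 15)/6 = 54/6 = 9
te_F = (3 + 4·5 + 7)/6 = 30/6 = 5
te_G = (1 + 4·2 + 3)/6 = 12/6 = 2

Forward pass:
ES_A = 0; EF_A = 5
ES_B = 0; EF_B = 7
ES_C = 0; EF_C = 14
ES_D = max(EF_B=7, EF_C=14) = 14; EF_D = 14+12 = 26
ES_E = 14; EF_E = 14+9 = 23
ES_F = 23; EF_F = 23+5 = 28
ES_G = max(EF_A=5, EF_D=26, EF_F=28) = 28; EF_G = 28+2 = 30
Expected project duration μ = 30 days. Critical path: C → E → F → G.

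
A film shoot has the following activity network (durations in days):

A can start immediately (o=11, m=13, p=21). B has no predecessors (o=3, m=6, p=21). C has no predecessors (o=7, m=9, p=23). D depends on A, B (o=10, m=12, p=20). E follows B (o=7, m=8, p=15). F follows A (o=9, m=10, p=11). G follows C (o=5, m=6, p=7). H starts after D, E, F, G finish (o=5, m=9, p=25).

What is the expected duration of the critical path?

te_A = (11 + 4·13 + 21)/6 = 84/6 = 14
te_B = (3 + 4·6 + 21)/6 = 48/6 = 8
te_C = (7 + 4·9 + 23)/6 = 66/6 = 11
te_D = (10 + 4·12 + 20)/6 = 78/6 = 13
te_E = (7 + 4·8 + 15)/6 = 54/6 = 9
te_F = (9 + 4·10 + 11)/6 = 60/6 = 10
te_G = (5 + 4·6 + 7)/6 = 36/6 = 6
te_H = (5 + 4·9 + 25)/6 = 66/6 = 11

Forward pass:
ES_A = 0; EF_A = 14
ES_B = 0; EF_B = 8
ES_C = 0; EF_C = 11
ES_D = max(EF_A=14, EF_B=8) = 14; EF_D = 14+13 = 27
ES_E = 8; EF_E = 8+9 = 17
ES_F = 14; EF_F = 14+10 = 24
ES_G = 11; EF_G = 11+6 = 17
ES_H = max(EF_D=27, EF_E=17, EF_F=24, EF_G=17) = 27; EF_H = 27+11 = 38
Expected project duration μ = 38 days. Critical path: A → D → H.

38 days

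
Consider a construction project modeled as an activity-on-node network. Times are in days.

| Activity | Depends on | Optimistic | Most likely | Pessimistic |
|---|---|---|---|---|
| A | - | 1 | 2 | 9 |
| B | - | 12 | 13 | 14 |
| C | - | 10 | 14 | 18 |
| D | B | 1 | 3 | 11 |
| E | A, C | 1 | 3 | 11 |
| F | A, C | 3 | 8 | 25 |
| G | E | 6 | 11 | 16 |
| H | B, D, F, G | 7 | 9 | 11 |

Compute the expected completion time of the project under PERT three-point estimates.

te_A = (1 + 4·2 + 9)/6 = 18/6 = 3
te_B = (12 + 4·13 + 14)/6 = 78/6 = 13
te_C = (10 + 4·14 + 18)/6 = 84/6 = 14
te_D = (1 + 4·3 + 11)/6 = 24/6 = 4
te_E = (1 + 4·3 + 11)/6 = 24/6 = 4
te_F = (3 + 4·8 + 25)/6 = 60/6 = 10
te_G = (6 + 4·11 + 16)/6 = 66/6 = 11
te_H = (7 + 4·9 + 11)/6 = 54/6 = 9

Forward pass:
ES_A = 0; EF_A = 3
ES_B = 0; EF_B = 13
ES_C = 0; EF_C = 14
ES_D = 13; EF_D = 13+4 = 17
ES_E = max(EF_A=3, EF_C=14) = 14; EF_E = 14+4 = 18
ES_F = max(EF_A=3, EF_C=14) = 14; EF_F = 14+10 = 24
ES_G = 18; EF_G = 18+11 = 29
ES_H = max(EF_B=13, EF_D=17, EF_F=24, EF_G=29) = 29; EF_H = 29+9 = 38
Expected project duration μ = 38 days. Critical path: C → E → G → H.

38 days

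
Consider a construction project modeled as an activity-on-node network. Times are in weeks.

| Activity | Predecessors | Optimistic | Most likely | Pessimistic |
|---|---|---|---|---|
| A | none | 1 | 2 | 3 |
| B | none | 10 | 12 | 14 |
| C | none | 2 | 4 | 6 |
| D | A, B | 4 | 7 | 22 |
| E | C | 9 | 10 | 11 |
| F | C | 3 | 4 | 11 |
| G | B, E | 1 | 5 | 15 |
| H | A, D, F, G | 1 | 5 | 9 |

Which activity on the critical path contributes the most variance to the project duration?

D

te_A = (1 + 4·2 + 3)/6 = 12/6 = 2; σ²_A = ((3−1)/6)² = 0.111
te_B = (10 + 4·12 + 14)/6 = 72/6 = 12; σ²_B = ((14−10)/6)² = 0.444
te_C = (2 + 4·4 + 6)/6 = 24/6 = 4; σ²_C = ((6−2)/6)² = 0.444
te_D = (4 + 4·7 + 22)/6 = 54/6 = 9; σ²_D = ((22−4)/6)² = 9.000
te_E = (9 + 4·10 + 11)/6 = 60/6 = 10; σ²_E = ((11−9)/6)² = 0.111
te_F = (3 + 4·4 + 11)/6 = 30/6 = 5; σ²_F = ((11−3)/6)² = 1.778
te_G = (1 + 4·5 + 15)/6 = 36/6 = 6; σ²_G = ((15−1)/6)² = 5.444
te_H = (1 + 4·5 + 9)/6 = 30/6 = 5; σ²_H = ((9−1)/6)² = 1.778

Forward pass:
ES_A = 0; EF_A = 2
ES_B = 0; EF_B = 12
ES_C = 0; EF_C = 4
ES_D = max(EF_A=2, EF_B=12) = 12; EF_D = 12+9 = 21
ES_E = 4; EF_E = 4+10 = 14
ES_F = 4; EF_F = 4+5 = 9
ES_G = max(EF_B=12, EF_E=14) = 14; EF_G = 14+6 = 20
ES_H = max(EF_A=2, EF_D=21, EF_F=9, EF_G=20) = 21; EF_H = 21+5 = 26
Expected project duration μ = 26 weeks. Critical path: B → D → H.

Variances on critical path: σ²_B=0.444, σ²_D=9.000, σ²_H=1.778.
Largest is σ²_D = 9.000.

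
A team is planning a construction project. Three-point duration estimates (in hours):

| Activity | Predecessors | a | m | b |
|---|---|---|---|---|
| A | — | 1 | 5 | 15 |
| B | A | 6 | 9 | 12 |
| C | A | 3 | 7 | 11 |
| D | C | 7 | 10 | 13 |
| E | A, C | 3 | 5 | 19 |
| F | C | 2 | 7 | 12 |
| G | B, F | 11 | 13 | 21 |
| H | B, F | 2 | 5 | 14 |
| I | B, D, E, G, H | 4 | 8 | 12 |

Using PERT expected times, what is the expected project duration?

42 hours

te_A = (1 + 4·5 + 15)/6 = 36/6 = 6
te_B = (6 + 4·9 + 12)/6 = 54/6 = 9
te_C = (3 + 4·7 + 11)/6 = 42/6 = 7
te_D = (7 + 4·10 + 13)/6 = 60/6 = 10
te_E = (3 + 4·5 + 19)/6 = 42/6 = 7
te_F = (2 + 4·7 + 12)/6 = 42/6 = 7
te_G = (11 + 4·13 + 21)/6 = 84/6 = 14
te_H = (2 + 4·5 + 14)/6 = 36/6 = 6
te_I = (4 + 4·8 + 12)/6 = 48/6 = 8

Forward pass:
ES_A = 0; EF_A = 6
ES_B = 6; EF_B = 6+9 = 15
ES_C = 6; EF_C = 6+7 = 13
ES_D = 13; EF_D = 13+10 = 23
ES_E = max(EF_A=6, EF_C=13) = 13; EF_E = 13+7 = 20
ES_F = 13; EF_F = 13+7 = 20
ES_G = max(EF_B=15, EF_F=20) = 20; EF_G = 20+14 = 34
ES_H = max(EF_B=15, EF_F=20) = 20; EF_H = 20+6 = 26
ES_I = max(EF_B=15, EF_D=23, EF_E=20, EF_G=34, EF_H=26) = 34; EF_I = 34+8 = 42
Expected project duration μ = 42 hours. Critical path: A → C → F → G → I.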